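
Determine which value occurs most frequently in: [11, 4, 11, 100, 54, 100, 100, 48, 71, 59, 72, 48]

100

Step 1: Count the frequency of each value:
  4: appears 1 time(s)
  11: appears 2 time(s)
  48: appears 2 time(s)
  54: appears 1 time(s)
  59: appears 1 time(s)
  71: appears 1 time(s)
  72: appears 1 time(s)
  100: appears 3 time(s)
Step 2: The value 100 appears most frequently (3 times).
Step 3: Mode = 100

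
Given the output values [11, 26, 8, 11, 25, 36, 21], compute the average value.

19.7143

Step 1: Sum all values: 11 + 26 + 8 + 11 + 25 + 36 + 21 = 138
Step 2: Count the number of values: n = 7
Step 3: Mean = sum / n = 138 / 7 = 19.7143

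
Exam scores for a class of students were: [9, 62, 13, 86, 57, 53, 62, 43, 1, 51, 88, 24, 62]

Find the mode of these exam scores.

62

Step 1: Count the frequency of each value:
  1: appears 1 time(s)
  9: appears 1 time(s)
  13: appears 1 time(s)
  24: appears 1 time(s)
  43: appears 1 time(s)
  51: appears 1 time(s)
  53: appears 1 time(s)
  57: appears 1 time(s)
  62: appears 3 time(s)
  86: appears 1 time(s)
  88: appears 1 time(s)
Step 2: The value 62 appears most frequently (3 times).
Step 3: Mode = 62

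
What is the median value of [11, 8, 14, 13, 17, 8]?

12

Step 1: Sort the data in ascending order: [8, 8, 11, 13, 14, 17]
Step 2: The number of values is n = 6.
Step 3: Since n is even, the median is the average of positions 3 and 4:
  Median = (11 + 13) / 2 = 12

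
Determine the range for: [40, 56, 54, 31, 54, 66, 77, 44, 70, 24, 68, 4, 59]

73

Step 1: Identify the maximum value: max = 77
Step 2: Identify the minimum value: min = 4
Step 3: Range = max - min = 77 - 4 = 73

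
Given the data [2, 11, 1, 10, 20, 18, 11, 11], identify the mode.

11

Step 1: Count the frequency of each value:
  1: appears 1 time(s)
  2: appears 1 time(s)
  10: appears 1 time(s)
  11: appears 3 time(s)
  18: appears 1 time(s)
  20: appears 1 time(s)
Step 2: The value 11 appears most frequently (3 times).
Step 3: Mode = 11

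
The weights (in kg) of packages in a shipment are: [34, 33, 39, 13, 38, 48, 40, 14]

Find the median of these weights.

36

Step 1: Sort the data in ascending order: [13, 14, 33, 34, 38, 39, 40, 48]
Step 2: The number of values is n = 8.
Step 3: Since n is even, the median is the average of positions 4 and 5:
  Median = (34 + 38) / 2 = 36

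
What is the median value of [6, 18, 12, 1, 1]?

6

Step 1: Sort the data in ascending order: [1, 1, 6, 12, 18]
Step 2: The number of values is n = 5.
Step 3: Since n is odd, the median is the middle value at position 3: 6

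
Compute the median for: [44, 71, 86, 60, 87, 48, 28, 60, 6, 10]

54

Step 1: Sort the data in ascending order: [6, 10, 28, 44, 48, 60, 60, 71, 86, 87]
Step 2: The number of values is n = 10.
Step 3: Since n is even, the median is the average of positions 5 and 6:
  Median = (48 + 60) / 2 = 54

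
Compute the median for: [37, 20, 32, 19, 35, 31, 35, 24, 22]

31

Step 1: Sort the data in ascending order: [19, 20, 22, 24, 31, 32, 35, 35, 37]
Step 2: The number of values is n = 9.
Step 3: Since n is odd, the median is the middle value at position 5: 31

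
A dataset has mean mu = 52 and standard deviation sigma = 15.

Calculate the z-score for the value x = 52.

0

Step 1: Recall the z-score formula: z = (x - mu) / sigma
Step 2: Substitute values: z = (52 - 52) / 15
Step 3: z = 0 / 15 = 0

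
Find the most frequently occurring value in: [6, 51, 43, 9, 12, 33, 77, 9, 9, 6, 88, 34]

9

Step 1: Count the frequency of each value:
  6: appears 2 time(s)
  9: appears 3 time(s)
  12: appears 1 time(s)
  33: appears 1 time(s)
  34: appears 1 time(s)
  43: appears 1 time(s)
  51: appears 1 time(s)
  77: appears 1 time(s)
  88: appears 1 time(s)
Step 2: The value 9 appears most frequently (3 times).
Step 3: Mode = 9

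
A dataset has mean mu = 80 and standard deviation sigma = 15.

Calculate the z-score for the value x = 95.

1

Step 1: Recall the z-score formula: z = (x - mu) / sigma
Step 2: Substitute values: z = (95 - 80) / 15
Step 3: z = 15 / 15 = 1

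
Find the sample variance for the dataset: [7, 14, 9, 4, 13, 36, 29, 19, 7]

117.75

Step 1: Compute the mean: (7 + 14 + 9 + 4 + 13 + 36 + 29 + 19 + 7) / 9 = 15.3333
Step 2: Compute squared deviations from the mean:
  (7 - 15.3333)^2 = 69.4444
  (14 - 15.3333)^2 = 1.7778
  (9 - 15.3333)^2 = 40.1111
  (4 - 15.3333)^2 = 128.4444
  (13 - 15.3333)^2 = 5.4444
  (36 - 15.3333)^2 = 427.1111
  (29 - 15.3333)^2 = 186.7778
  (19 - 15.3333)^2 = 13.4444
  (7 - 15.3333)^2 = 69.4444
Step 3: Sum of squared deviations = 942
Step 4: Sample variance = 942 / 8 = 117.75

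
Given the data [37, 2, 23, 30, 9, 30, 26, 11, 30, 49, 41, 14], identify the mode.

30

Step 1: Count the frequency of each value:
  2: appears 1 time(s)
  9: appears 1 time(s)
  11: appears 1 time(s)
  14: appears 1 time(s)
  23: appears 1 time(s)
  26: appears 1 time(s)
  30: appears 3 time(s)
  37: appears 1 time(s)
  41: appears 1 time(s)
  49: appears 1 time(s)
Step 2: The value 30 appears most frequently (3 times).
Step 3: Mode = 30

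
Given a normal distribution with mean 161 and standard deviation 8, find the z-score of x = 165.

0.5

Step 1: Recall the z-score formula: z = (x - mu) / sigma
Step 2: Substitute values: z = (165 - 161) / 8
Step 3: z = 4 / 8 = 0.5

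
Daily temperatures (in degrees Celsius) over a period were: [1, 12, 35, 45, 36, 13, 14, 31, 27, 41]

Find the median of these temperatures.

29

Step 1: Sort the data in ascending order: [1, 12, 13, 14, 27, 31, 35, 36, 41, 45]
Step 2: The number of values is n = 10.
Step 3: Since n is even, the median is the average of positions 5 and 6:
  Median = (27 + 31) / 2 = 29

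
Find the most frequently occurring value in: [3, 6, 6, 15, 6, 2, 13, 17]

6

Step 1: Count the frequency of each value:
  2: appears 1 time(s)
  3: appears 1 time(s)
  6: appears 3 time(s)
  13: appears 1 time(s)
  15: appears 1 time(s)
  17: appears 1 time(s)
Step 2: The value 6 appears most frequently (3 times).
Step 3: Mode = 6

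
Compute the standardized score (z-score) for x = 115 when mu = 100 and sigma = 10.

1.5

Step 1: Recall the z-score formula: z = (x - mu) / sigma
Step 2: Substitute values: z = (115 - 100) / 10
Step 3: z = 15 / 10 = 1.5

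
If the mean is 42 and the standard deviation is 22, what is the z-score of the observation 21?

-0.9545

Step 1: Recall the z-score formula: z = (x - mu) / sigma
Step 2: Substitute values: z = (21 - 42) / 22
Step 3: z = -21 / 22 = -0.9545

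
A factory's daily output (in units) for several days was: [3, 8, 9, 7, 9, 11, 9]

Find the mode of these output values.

9

Step 1: Count the frequency of each value:
  3: appears 1 time(s)
  7: appears 1 time(s)
  8: appears 1 time(s)
  9: appears 3 time(s)
  11: appears 1 time(s)
Step 2: The value 9 appears most frequently (3 times).
Step 3: Mode = 9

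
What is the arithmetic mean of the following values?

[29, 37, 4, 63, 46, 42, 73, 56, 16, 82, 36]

44

Step 1: Sum all values: 29 + 37 + 4 + 63 + 46 + 42 + 73 + 56 + 16 + 82 + 36 = 484
Step 2: Count the number of values: n = 11
Step 3: Mean = sum / n = 484 / 11 = 44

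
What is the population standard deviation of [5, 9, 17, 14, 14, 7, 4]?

4.6599

Step 1: Compute the mean: 10
Step 2: Sum of squared deviations from the mean: 152
Step 3: Population variance = 152 / 7 = 21.7143
Step 4: Standard deviation = sqrt(21.7143) = 4.6599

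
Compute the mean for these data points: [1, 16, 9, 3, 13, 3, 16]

8.7143

Step 1: Sum all values: 1 + 16 + 9 + 3 + 13 + 3 + 16 = 61
Step 2: Count the number of values: n = 7
Step 3: Mean = sum / n = 61 / 7 = 8.7143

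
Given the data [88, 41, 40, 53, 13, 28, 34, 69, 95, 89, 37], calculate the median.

41

Step 1: Sort the data in ascending order: [13, 28, 34, 37, 40, 41, 53, 69, 88, 89, 95]
Step 2: The number of values is n = 11.
Step 3: Since n is odd, the median is the middle value at position 6: 41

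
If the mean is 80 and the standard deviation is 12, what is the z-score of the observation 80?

0

Step 1: Recall the z-score formula: z = (x - mu) / sigma
Step 2: Substitute values: z = (80 - 80) / 12
Step 3: z = 0 / 12 = 0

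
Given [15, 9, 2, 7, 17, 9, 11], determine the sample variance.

25

Step 1: Compute the mean: (15 + 9 + 2 + 7 + 17 + 9 + 11) / 7 = 10
Step 2: Compute squared deviations from the mean:
  (15 - 10)^2 = 25
  (9 - 10)^2 = 1
  (2 - 10)^2 = 64
  (7 - 10)^2 = 9
  (17 - 10)^2 = 49
  (9 - 10)^2 = 1
  (11 - 10)^2 = 1
Step 3: Sum of squared deviations = 150
Step 4: Sample variance = 150 / 6 = 25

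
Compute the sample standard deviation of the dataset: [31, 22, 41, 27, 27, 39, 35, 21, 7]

10.4616

Step 1: Compute the mean: 27.7778
Step 2: Sum of squared deviations from the mean: 875.5556
Step 3: Sample variance = 875.5556 / 8 = 109.4444
Step 4: Standard deviation = sqrt(109.4444) = 10.4616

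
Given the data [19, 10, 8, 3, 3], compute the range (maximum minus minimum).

16

Step 1: Identify the maximum value: max = 19
Step 2: Identify the minimum value: min = 3
Step 3: Range = max - min = 19 - 3 = 16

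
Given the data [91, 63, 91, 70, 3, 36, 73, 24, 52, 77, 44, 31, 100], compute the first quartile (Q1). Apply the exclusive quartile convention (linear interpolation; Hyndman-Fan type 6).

33.5

Step 1: Sort the data: [3, 24, 31, 36, 44, 52, 63, 70, 73, 77, 91, 91, 100]
Step 2: n = 13
Step 3: Using the exclusive quartile method:
  Q1 = 33.5
  Q2 (median) = 63
  Q3 = 84
  IQR = Q3 - Q1 = 84 - 33.5 = 50.5
Step 4: Q1 = 33.5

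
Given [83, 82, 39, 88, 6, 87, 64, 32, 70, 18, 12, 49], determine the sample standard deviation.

30.5956

Step 1: Compute the mean: 52.5
Step 2: Sum of squared deviations from the mean: 10297
Step 3: Sample variance = 10297 / 11 = 936.0909
Step 4: Standard deviation = sqrt(936.0909) = 30.5956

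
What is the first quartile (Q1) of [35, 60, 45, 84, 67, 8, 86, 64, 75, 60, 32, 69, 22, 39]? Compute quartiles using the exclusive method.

34.25

Step 1: Sort the data: [8, 22, 32, 35, 39, 45, 60, 60, 64, 67, 69, 75, 84, 86]
Step 2: n = 14
Step 3: Using the exclusive quartile method:
  Q1 = 34.25
  Q2 (median) = 60
  Q3 = 70.5
  IQR = Q3 - Q1 = 70.5 - 34.25 = 36.25
Step 4: Q1 = 34.25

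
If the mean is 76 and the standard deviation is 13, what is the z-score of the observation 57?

-1.4615

Step 1: Recall the z-score formula: z = (x - mu) / sigma
Step 2: Substitute values: z = (57 - 76) / 13
Step 3: z = -19 / 13 = -1.4615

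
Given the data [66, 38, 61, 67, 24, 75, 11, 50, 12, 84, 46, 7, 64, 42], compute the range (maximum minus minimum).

77

Step 1: Identify the maximum value: max = 84
Step 2: Identify the minimum value: min = 7
Step 3: Range = max - min = 84 - 7 = 77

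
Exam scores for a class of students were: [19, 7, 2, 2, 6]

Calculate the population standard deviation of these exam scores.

6.2418

Step 1: Compute the mean: 7.2
Step 2: Sum of squared deviations from the mean: 194.8
Step 3: Population variance = 194.8 / 5 = 38.96
Step 4: Standard deviation = sqrt(38.96) = 6.2418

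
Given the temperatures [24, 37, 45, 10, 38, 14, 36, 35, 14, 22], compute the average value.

27.5

Step 1: Sum all values: 24 + 37 + 45 + 10 + 38 + 14 + 36 + 35 + 14 + 22 = 275
Step 2: Count the number of values: n = 10
Step 3: Mean = sum / n = 275 / 10 = 27.5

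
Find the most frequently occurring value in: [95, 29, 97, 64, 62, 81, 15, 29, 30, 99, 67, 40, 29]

29

Step 1: Count the frequency of each value:
  15: appears 1 time(s)
  29: appears 3 time(s)
  30: appears 1 time(s)
  40: appears 1 time(s)
  62: appears 1 time(s)
  64: appears 1 time(s)
  67: appears 1 time(s)
  81: appears 1 time(s)
  95: appears 1 time(s)
  97: appears 1 time(s)
  99: appears 1 time(s)
Step 2: The value 29 appears most frequently (3 times).
Step 3: Mode = 29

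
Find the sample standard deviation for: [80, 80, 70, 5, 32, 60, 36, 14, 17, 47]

27.6705

Step 1: Compute the mean: 44.1
Step 2: Sum of squared deviations from the mean: 6890.9
Step 3: Sample variance = 6890.9 / 9 = 765.6556
Step 4: Standard deviation = sqrt(765.6556) = 27.6705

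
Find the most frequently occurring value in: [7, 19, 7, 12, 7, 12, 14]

7

Step 1: Count the frequency of each value:
  7: appears 3 time(s)
  12: appears 2 time(s)
  14: appears 1 time(s)
  19: appears 1 time(s)
Step 2: The value 7 appears most frequently (3 times).
Step 3: Mode = 7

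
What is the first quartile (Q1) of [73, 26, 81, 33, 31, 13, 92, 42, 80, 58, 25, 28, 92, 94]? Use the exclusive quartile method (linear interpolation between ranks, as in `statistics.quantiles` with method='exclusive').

27.5

Step 1: Sort the data: [13, 25, 26, 28, 31, 33, 42, 58, 73, 80, 81, 92, 92, 94]
Step 2: n = 14
Step 3: Using the exclusive quartile method:
  Q1 = 27.5
  Q2 (median) = 50
  Q3 = 83.75
  IQR = Q3 - Q1 = 83.75 - 27.5 = 56.25
Step 4: Q1 = 27.5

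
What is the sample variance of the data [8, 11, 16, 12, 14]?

9.2

Step 1: Compute the mean: (8 + 11 + 16 + 12 + 14) / 5 = 12.2
Step 2: Compute squared deviations from the mean:
  (8 - 12.2)^2 = 17.64
  (11 - 12.2)^2 = 1.44
  (16 - 12.2)^2 = 14.44
  (12 - 12.2)^2 = 0.04
  (14 - 12.2)^2 = 3.24
Step 3: Sum of squared deviations = 36.8
Step 4: Sample variance = 36.8 / 4 = 9.2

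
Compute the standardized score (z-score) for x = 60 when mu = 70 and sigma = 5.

-2

Step 1: Recall the z-score formula: z = (x - mu) / sigma
Step 2: Substitute values: z = (60 - 70) / 5
Step 3: z = -10 / 5 = -2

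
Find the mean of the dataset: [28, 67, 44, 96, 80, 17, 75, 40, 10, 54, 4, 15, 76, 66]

48

Step 1: Sum all values: 28 + 67 + 44 + 96 + 80 + 17 + 75 + 40 + 10 + 54 + 4 + 15 + 76 + 66 = 672
Step 2: Count the number of values: n = 14
Step 3: Mean = sum / n = 672 / 14 = 48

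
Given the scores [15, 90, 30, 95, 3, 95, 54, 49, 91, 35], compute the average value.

55.7

Step 1: Sum all values: 15 + 90 + 30 + 95 + 3 + 95 + 54 + 49 + 91 + 35 = 557
Step 2: Count the number of values: n = 10
Step 3: Mean = sum / n = 557 / 10 = 55.7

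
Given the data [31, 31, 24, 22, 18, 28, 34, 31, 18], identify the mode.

31

Step 1: Count the frequency of each value:
  18: appears 2 time(s)
  22: appears 1 time(s)
  24: appears 1 time(s)
  28: appears 1 time(s)
  31: appears 3 time(s)
  34: appears 1 time(s)
Step 2: The value 31 appears most frequently (3 times).
Step 3: Mode = 31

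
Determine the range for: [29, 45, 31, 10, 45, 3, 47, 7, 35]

44

Step 1: Identify the maximum value: max = 47
Step 2: Identify the minimum value: min = 3
Step 3: Range = max - min = 47 - 3 = 44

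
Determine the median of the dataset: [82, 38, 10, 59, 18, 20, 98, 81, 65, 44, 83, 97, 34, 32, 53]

53

Step 1: Sort the data in ascending order: [10, 18, 20, 32, 34, 38, 44, 53, 59, 65, 81, 82, 83, 97, 98]
Step 2: The number of values is n = 15.
Step 3: Since n is odd, the median is the middle value at position 8: 53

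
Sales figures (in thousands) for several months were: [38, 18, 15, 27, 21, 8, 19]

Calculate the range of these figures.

30

Step 1: Identify the maximum value: max = 38
Step 2: Identify the minimum value: min = 8
Step 3: Range = max - min = 38 - 8 = 30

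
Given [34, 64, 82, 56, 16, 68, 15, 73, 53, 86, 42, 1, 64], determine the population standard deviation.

25.8855

Step 1: Compute the mean: 50.3077
Step 2: Sum of squared deviations from the mean: 8710.7692
Step 3: Population variance = 8710.7692 / 13 = 670.0592
Step 4: Standard deviation = sqrt(670.0592) = 25.8855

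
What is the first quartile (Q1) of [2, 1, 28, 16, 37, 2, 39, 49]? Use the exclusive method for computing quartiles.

2

Step 1: Sort the data: [1, 2, 2, 16, 28, 37, 39, 49]
Step 2: n = 8
Step 3: Using the exclusive quartile method:
  Q1 = 2
  Q2 (median) = 22
  Q3 = 38.5
  IQR = Q3 - Q1 = 38.5 - 2 = 36.5
Step 4: Q1 = 2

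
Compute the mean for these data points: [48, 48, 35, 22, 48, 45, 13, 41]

37.5

Step 1: Sum all values: 48 + 48 + 35 + 22 + 48 + 45 + 13 + 41 = 300
Step 2: Count the number of values: n = 8
Step 3: Mean = sum / n = 300 / 8 = 37.5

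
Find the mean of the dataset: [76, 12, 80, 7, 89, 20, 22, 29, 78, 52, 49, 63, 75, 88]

52.8571

Step 1: Sum all values: 76 + 12 + 80 + 7 + 89 + 20 + 22 + 29 + 78 + 52 + 49 + 63 + 75 + 88 = 740
Step 2: Count the number of values: n = 14
Step 3: Mean = sum / n = 740 / 14 = 52.8571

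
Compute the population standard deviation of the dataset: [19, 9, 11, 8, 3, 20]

6.0461

Step 1: Compute the mean: 11.6667
Step 2: Sum of squared deviations from the mean: 219.3333
Step 3: Population variance = 219.3333 / 6 = 36.5556
Step 4: Standard deviation = sqrt(36.5556) = 6.0461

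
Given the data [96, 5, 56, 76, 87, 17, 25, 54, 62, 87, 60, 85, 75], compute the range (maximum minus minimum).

91

Step 1: Identify the maximum value: max = 96
Step 2: Identify the minimum value: min = 5
Step 3: Range = max - min = 96 - 5 = 91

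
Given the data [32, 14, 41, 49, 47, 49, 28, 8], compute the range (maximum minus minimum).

41

Step 1: Identify the maximum value: max = 49
Step 2: Identify the minimum value: min = 8
Step 3: Range = max - min = 49 - 8 = 41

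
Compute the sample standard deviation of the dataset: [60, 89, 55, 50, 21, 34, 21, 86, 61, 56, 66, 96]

24.6003

Step 1: Compute the mean: 57.9167
Step 2: Sum of squared deviations from the mean: 6656.9167
Step 3: Sample variance = 6656.9167 / 11 = 605.1742
Step 4: Standard deviation = sqrt(605.1742) = 24.6003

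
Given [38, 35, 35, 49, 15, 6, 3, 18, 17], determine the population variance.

221.5556

Step 1: Compute the mean: (38 + 35 + 35 + 49 + 15 + 6 + 3 + 18 + 17) / 9 = 24
Step 2: Compute squared deviations from the mean:
  (38 - 24)^2 = 196
  (35 - 24)^2 = 121
  (35 - 24)^2 = 121
  (49 - 24)^2 = 625
  (15 - 24)^2 = 81
  (6 - 24)^2 = 324
  (3 - 24)^2 = 441
  (18 - 24)^2 = 36
  (17 - 24)^2 = 49
Step 3: Sum of squared deviations = 1994
Step 4: Population variance = 1994 / 9 = 221.5556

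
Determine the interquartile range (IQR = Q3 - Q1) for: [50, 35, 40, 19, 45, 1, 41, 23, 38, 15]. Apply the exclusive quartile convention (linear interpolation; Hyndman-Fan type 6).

24

Step 1: Sort the data: [1, 15, 19, 23, 35, 38, 40, 41, 45, 50]
Step 2: n = 10
Step 3: Using the exclusive quartile method:
  Q1 = 18
  Q2 (median) = 36.5
  Q3 = 42
  IQR = Q3 - Q1 = 42 - 18 = 24
Step 4: IQR = 24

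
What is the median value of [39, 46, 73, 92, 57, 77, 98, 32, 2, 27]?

51.5

Step 1: Sort the data in ascending order: [2, 27, 32, 39, 46, 57, 73, 77, 92, 98]
Step 2: The number of values is n = 10.
Step 3: Since n is even, the median is the average of positions 5 and 6:
  Median = (46 + 57) / 2 = 51.5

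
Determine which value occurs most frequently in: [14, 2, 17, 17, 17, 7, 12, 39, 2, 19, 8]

17

Step 1: Count the frequency of each value:
  2: appears 2 time(s)
  7: appears 1 time(s)
  8: appears 1 time(s)
  12: appears 1 time(s)
  14: appears 1 time(s)
  17: appears 3 time(s)
  19: appears 1 time(s)
  39: appears 1 time(s)
Step 2: The value 17 appears most frequently (3 times).
Step 3: Mode = 17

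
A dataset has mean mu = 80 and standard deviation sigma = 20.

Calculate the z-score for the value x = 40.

-2

Step 1: Recall the z-score formula: z = (x - mu) / sigma
Step 2: Substitute values: z = (40 - 80) / 20
Step 3: z = -40 / 20 = -2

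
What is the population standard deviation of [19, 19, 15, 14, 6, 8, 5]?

5.4958

Step 1: Compute the mean: 12.2857
Step 2: Sum of squared deviations from the mean: 211.4286
Step 3: Population variance = 211.4286 / 7 = 30.2041
Step 4: Standard deviation = sqrt(30.2041) = 5.4958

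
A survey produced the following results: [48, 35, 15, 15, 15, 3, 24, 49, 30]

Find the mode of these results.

15

Step 1: Count the frequency of each value:
  3: appears 1 time(s)
  15: appears 3 time(s)
  24: appears 1 time(s)
  30: appears 1 time(s)
  35: appears 1 time(s)
  48: appears 1 time(s)
  49: appears 1 time(s)
Step 2: The value 15 appears most frequently (3 times).
Step 3: Mode = 15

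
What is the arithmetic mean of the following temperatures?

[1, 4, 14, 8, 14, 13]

9

Step 1: Sum all values: 1 + 4 + 14 + 8 + 14 + 13 = 54
Step 2: Count the number of values: n = 6
Step 3: Mean = sum / n = 54 / 6 = 9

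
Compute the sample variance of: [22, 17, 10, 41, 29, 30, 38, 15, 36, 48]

153.8222

Step 1: Compute the mean: (22 + 17 + 10 + 41 + 29 + 30 + 38 + 15 + 36 + 48) / 10 = 28.6
Step 2: Compute squared deviations from the mean:
  (22 - 28.6)^2 = 43.56
  (17 - 28.6)^2 = 134.56
  (10 - 28.6)^2 = 345.96
  (41 - 28.6)^2 = 153.76
  (29 - 28.6)^2 = 0.16
  (30 - 28.6)^2 = 1.96
  (38 - 28.6)^2 = 88.36
  (15 - 28.6)^2 = 184.96
  (36 - 28.6)^2 = 54.76
  (48 - 28.6)^2 = 376.36
Step 3: Sum of squared deviations = 1384.4
Step 4: Sample variance = 1384.4 / 9 = 153.8222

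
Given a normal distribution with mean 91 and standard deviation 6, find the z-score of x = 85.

-1

Step 1: Recall the z-score formula: z = (x - mu) / sigma
Step 2: Substitute values: z = (85 - 91) / 6
Step 3: z = -6 / 6 = -1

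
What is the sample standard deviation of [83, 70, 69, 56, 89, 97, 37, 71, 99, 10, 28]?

29.0047

Step 1: Compute the mean: 64.4545
Step 2: Sum of squared deviations from the mean: 8412.7273
Step 3: Sample variance = 8412.7273 / 10 = 841.2727
Step 4: Standard deviation = sqrt(841.2727) = 29.0047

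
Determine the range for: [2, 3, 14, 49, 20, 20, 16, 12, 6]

47

Step 1: Identify the maximum value: max = 49
Step 2: Identify the minimum value: min = 2
Step 3: Range = max - min = 49 - 2 = 47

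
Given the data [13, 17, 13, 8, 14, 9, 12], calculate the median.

13

Step 1: Sort the data in ascending order: [8, 9, 12, 13, 13, 14, 17]
Step 2: The number of values is n = 7.
Step 3: Since n is odd, the median is the middle value at position 4: 13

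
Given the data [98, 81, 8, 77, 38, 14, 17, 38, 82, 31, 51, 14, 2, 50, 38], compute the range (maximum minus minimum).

96

Step 1: Identify the maximum value: max = 98
Step 2: Identify the minimum value: min = 2
Step 3: Range = max - min = 98 - 2 = 96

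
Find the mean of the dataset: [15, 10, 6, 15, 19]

13

Step 1: Sum all values: 15 + 10 + 6 + 15 + 19 = 65
Step 2: Count the number of values: n = 5
Step 3: Mean = sum / n = 65 / 5 = 13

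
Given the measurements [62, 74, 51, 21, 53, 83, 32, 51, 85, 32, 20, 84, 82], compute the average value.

56.1538

Step 1: Sum all values: 62 + 74 + 51 + 21 + 53 + 83 + 32 + 51 + 85 + 32 + 20 + 84 + 82 = 730
Step 2: Count the number of values: n = 13
Step 3: Mean = sum / n = 730 / 13 = 56.1538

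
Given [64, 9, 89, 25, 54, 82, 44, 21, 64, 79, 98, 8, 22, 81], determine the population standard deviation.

30.09

Step 1: Compute the mean: 52.8571
Step 2: Sum of squared deviations from the mean: 12675.7143
Step 3: Population variance = 12675.7143 / 14 = 905.4082
Step 4: Standard deviation = sqrt(905.4082) = 30.09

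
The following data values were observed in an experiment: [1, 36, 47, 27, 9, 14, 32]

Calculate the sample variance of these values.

266.5714

Step 1: Compute the mean: (1 + 36 + 47 + 27 + 9 + 14 + 32) / 7 = 23.7143
Step 2: Compute squared deviations from the mean:
  (1 - 23.7143)^2 = 515.9388
  (36 - 23.7143)^2 = 150.9388
  (47 - 23.7143)^2 = 542.2245
  (27 - 23.7143)^2 = 10.7959
  (9 - 23.7143)^2 = 216.5102
  (14 - 23.7143)^2 = 94.3673
  (32 - 23.7143)^2 = 68.6531
Step 3: Sum of squared deviations = 1599.4286
Step 4: Sample variance = 1599.4286 / 6 = 266.5714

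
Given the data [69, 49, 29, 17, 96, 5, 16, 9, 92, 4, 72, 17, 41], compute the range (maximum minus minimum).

92

Step 1: Identify the maximum value: max = 96
Step 2: Identify the minimum value: min = 4
Step 3: Range = max - min = 96 - 4 = 92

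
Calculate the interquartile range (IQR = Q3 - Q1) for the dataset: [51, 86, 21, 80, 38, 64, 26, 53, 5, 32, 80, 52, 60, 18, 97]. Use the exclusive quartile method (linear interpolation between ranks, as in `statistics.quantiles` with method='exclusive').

54

Step 1: Sort the data: [5, 18, 21, 26, 32, 38, 51, 52, 53, 60, 64, 80, 80, 86, 97]
Step 2: n = 15
Step 3: Using the exclusive quartile method:
  Q1 = 26
  Q2 (median) = 52
  Q3 = 80
  IQR = Q3 - Q1 = 80 - 26 = 54
Step 4: IQR = 54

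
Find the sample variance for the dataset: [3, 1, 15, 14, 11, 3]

38.5667

Step 1: Compute the mean: (3 + 1 + 15 + 14 + 11 + 3) / 6 = 7.8333
Step 2: Compute squared deviations from the mean:
  (3 - 7.8333)^2 = 23.3611
  (1 - 7.8333)^2 = 46.6944
  (15 - 7.8333)^2 = 51.3611
  (14 - 7.8333)^2 = 38.0278
  (11 - 7.8333)^2 = 10.0278
  (3 - 7.8333)^2 = 23.3611
Step 3: Sum of squared deviations = 192.8333
Step 4: Sample variance = 192.8333 / 5 = 38.5667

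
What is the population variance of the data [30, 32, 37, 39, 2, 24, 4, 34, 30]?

165.0617

Step 1: Compute the mean: (30 + 32 + 37 + 39 + 2 + 24 + 4 + 34 + 30) / 9 = 25.7778
Step 2: Compute squared deviations from the mean:
  (30 - 25.7778)^2 = 17.8272
  (32 - 25.7778)^2 = 38.716
  (37 - 25.7778)^2 = 125.9383
  (39 - 25.7778)^2 = 174.8272
  (2 - 25.7778)^2 = 565.3827
  (24 - 25.7778)^2 = 3.1605
  (4 - 25.7778)^2 = 474.2716
  (34 - 25.7778)^2 = 67.6049
  (30 - 25.7778)^2 = 17.8272
Step 3: Sum of squared deviations = 1485.5556
Step 4: Population variance = 1485.5556 / 9 = 165.0617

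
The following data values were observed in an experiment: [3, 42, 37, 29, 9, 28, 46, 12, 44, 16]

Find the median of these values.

28.5

Step 1: Sort the data in ascending order: [3, 9, 12, 16, 28, 29, 37, 42, 44, 46]
Step 2: The number of values is n = 10.
Step 3: Since n is even, the median is the average of positions 5 and 6:
  Median = (28 + 29) / 2 = 28.5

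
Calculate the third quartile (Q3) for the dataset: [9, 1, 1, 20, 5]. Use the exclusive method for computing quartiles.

14.5

Step 1: Sort the data: [1, 1, 5, 9, 20]
Step 2: n = 5
Step 3: Using the exclusive quartile method:
  Q1 = 1
  Q2 (median) = 5
  Q3 = 14.5
  IQR = Q3 - Q1 = 14.5 - 1 = 13.5
Step 4: Q3 = 14.5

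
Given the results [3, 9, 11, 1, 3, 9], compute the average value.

6

Step 1: Sum all values: 3 + 9 + 11 + 1 + 3 + 9 = 36
Step 2: Count the number of values: n = 6
Step 3: Mean = sum / n = 36 / 6 = 6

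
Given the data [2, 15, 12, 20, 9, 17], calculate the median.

13.5

Step 1: Sort the data in ascending order: [2, 9, 12, 15, 17, 20]
Step 2: The number of values is n = 6.
Step 3: Since n is even, the median is the average of positions 3 and 4:
  Median = (12 + 15) / 2 = 13.5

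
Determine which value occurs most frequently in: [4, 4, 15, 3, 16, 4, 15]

4

Step 1: Count the frequency of each value:
  3: appears 1 time(s)
  4: appears 3 time(s)
  15: appears 2 time(s)
  16: appears 1 time(s)
Step 2: The value 4 appears most frequently (3 times).
Step 3: Mode = 4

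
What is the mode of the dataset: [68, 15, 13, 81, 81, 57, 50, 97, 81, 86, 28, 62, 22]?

81

Step 1: Count the frequency of each value:
  13: appears 1 time(s)
  15: appears 1 time(s)
  22: appears 1 time(s)
  28: appears 1 time(s)
  50: appears 1 time(s)
  57: appears 1 time(s)
  62: appears 1 time(s)
  68: appears 1 time(s)
  81: appears 3 time(s)
  86: appears 1 time(s)
  97: appears 1 time(s)
Step 2: The value 81 appears most frequently (3 times).
Step 3: Mode = 81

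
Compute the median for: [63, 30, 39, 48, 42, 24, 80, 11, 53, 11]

40.5

Step 1: Sort the data in ascending order: [11, 11, 24, 30, 39, 42, 48, 53, 63, 80]
Step 2: The number of values is n = 10.
Step 3: Since n is even, the median is the average of positions 5 and 6:
  Median = (39 + 42) / 2 = 40.5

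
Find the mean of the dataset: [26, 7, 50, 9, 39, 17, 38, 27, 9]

24.6667

Step 1: Sum all values: 26 + 7 + 50 + 9 + 39 + 17 + 38 + 27 + 9 = 222
Step 2: Count the number of values: n = 9
Step 3: Mean = sum / n = 222 / 9 = 24.6667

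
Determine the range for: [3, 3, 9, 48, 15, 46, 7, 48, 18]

45

Step 1: Identify the maximum value: max = 48
Step 2: Identify the minimum value: min = 3
Step 3: Range = max - min = 48 - 3 = 45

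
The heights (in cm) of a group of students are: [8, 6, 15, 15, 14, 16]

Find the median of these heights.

14.5

Step 1: Sort the data in ascending order: [6, 8, 14, 15, 15, 16]
Step 2: The number of values is n = 6.
Step 3: Since n is even, the median is the average of positions 3 and 4:
  Median = (14 + 15) / 2 = 14.5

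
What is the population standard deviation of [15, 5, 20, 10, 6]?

5.6356

Step 1: Compute the mean: 11.2
Step 2: Sum of squared deviations from the mean: 158.8
Step 3: Population variance = 158.8 / 5 = 31.76
Step 4: Standard deviation = sqrt(31.76) = 5.6356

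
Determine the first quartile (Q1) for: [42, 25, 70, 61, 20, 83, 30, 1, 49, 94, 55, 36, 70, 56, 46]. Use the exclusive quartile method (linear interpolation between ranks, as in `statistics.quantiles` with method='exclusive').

30

Step 1: Sort the data: [1, 20, 25, 30, 36, 42, 46, 49, 55, 56, 61, 70, 70, 83, 94]
Step 2: n = 15
Step 3: Using the exclusive quartile method:
  Q1 = 30
  Q2 (median) = 49
  Q3 = 70
  IQR = Q3 - Q1 = 70 - 30 = 40
Step 4: Q1 = 30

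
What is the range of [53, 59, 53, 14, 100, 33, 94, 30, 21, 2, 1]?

99

Step 1: Identify the maximum value: max = 100
Step 2: Identify the minimum value: min = 1
Step 3: Range = max - min = 100 - 1 = 99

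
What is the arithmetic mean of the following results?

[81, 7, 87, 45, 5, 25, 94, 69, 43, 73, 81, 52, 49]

54.6923

Step 1: Sum all values: 81 + 7 + 87 + 45 + 5 + 25 + 94 + 69 + 43 + 73 + 81 + 52 + 49 = 711
Step 2: Count the number of values: n = 13
Step 3: Mean = sum / n = 711 / 13 = 54.6923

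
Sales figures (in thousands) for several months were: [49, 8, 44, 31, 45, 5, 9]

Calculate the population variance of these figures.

325.9184

Step 1: Compute the mean: (49 + 8 + 44 + 31 + 45 + 5 + 9) / 7 = 27.2857
Step 2: Compute squared deviations from the mean:
  (49 - 27.2857)^2 = 471.5102
  (8 - 27.2857)^2 = 371.9388
  (44 - 27.2857)^2 = 279.3673
  (31 - 27.2857)^2 = 13.7959
  (45 - 27.2857)^2 = 313.7959
  (5 - 27.2857)^2 = 496.6531
  (9 - 27.2857)^2 = 334.3673
Step 3: Sum of squared deviations = 2281.4286
Step 4: Population variance = 2281.4286 / 7 = 325.9184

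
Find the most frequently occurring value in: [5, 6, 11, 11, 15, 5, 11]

11

Step 1: Count the frequency of each value:
  5: appears 2 time(s)
  6: appears 1 time(s)
  11: appears 3 time(s)
  15: appears 1 time(s)
Step 2: The value 11 appears most frequently (3 times).
Step 3: Mode = 11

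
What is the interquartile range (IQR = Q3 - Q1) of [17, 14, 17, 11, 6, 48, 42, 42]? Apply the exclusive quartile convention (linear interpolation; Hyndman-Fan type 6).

30.25

Step 1: Sort the data: [6, 11, 14, 17, 17, 42, 42, 48]
Step 2: n = 8
Step 3: Using the exclusive quartile method:
  Q1 = 11.75
  Q2 (median) = 17
  Q3 = 42
  IQR = Q3 - Q1 = 42 - 11.75 = 30.25
Step 4: IQR = 30.25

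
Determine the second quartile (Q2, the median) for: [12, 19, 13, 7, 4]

12

Step 1: Sort the data: [4, 7, 12, 13, 19]
Step 2: n = 5
Step 3: Q2 is the median. Since n is odd, it is the middle value at position 3: 12
Step 4: Q2 = 12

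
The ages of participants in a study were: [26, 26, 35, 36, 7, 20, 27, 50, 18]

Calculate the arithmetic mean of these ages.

27.2222

Step 1: Sum all values: 26 + 26 + 35 + 36 + 7 + 20 + 27 + 50 + 18 = 245
Step 2: Count the number of values: n = 9
Step 3: Mean = sum / n = 245 / 9 = 27.2222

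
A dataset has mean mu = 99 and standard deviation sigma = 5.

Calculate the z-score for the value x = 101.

0.4

Step 1: Recall the z-score formula: z = (x - mu) / sigma
Step 2: Substitute values: z = (101 - 99) / 5
Step 3: z = 2 / 5 = 0.4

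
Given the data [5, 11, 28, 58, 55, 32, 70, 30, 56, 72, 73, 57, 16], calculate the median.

55

Step 1: Sort the data in ascending order: [5, 11, 16, 28, 30, 32, 55, 56, 57, 58, 70, 72, 73]
Step 2: The number of values is n = 13.
Step 3: Since n is odd, the median is the middle value at position 7: 55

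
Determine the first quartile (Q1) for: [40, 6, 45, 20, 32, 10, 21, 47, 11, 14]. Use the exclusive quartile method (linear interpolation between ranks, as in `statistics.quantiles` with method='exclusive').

10.75

Step 1: Sort the data: [6, 10, 11, 14, 20, 21, 32, 40, 45, 47]
Step 2: n = 10
Step 3: Using the exclusive quartile method:
  Q1 = 10.75
  Q2 (median) = 20.5
  Q3 = 41.25
  IQR = Q3 - Q1 = 41.25 - 10.75 = 30.5
Step 4: Q1 = 10.75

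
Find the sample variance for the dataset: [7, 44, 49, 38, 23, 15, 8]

301.9048

Step 1: Compute the mean: (7 + 44 + 49 + 38 + 23 + 15 + 8) / 7 = 26.2857
Step 2: Compute squared deviations from the mean:
  (7 - 26.2857)^2 = 371.9388
  (44 - 26.2857)^2 = 313.7959
  (49 - 26.2857)^2 = 515.9388
  (38 - 26.2857)^2 = 137.2245
  (23 - 26.2857)^2 = 10.7959
  (15 - 26.2857)^2 = 127.3673
  (8 - 26.2857)^2 = 334.3673
Step 3: Sum of squared deviations = 1811.4286
Step 4: Sample variance = 1811.4286 / 6 = 301.9048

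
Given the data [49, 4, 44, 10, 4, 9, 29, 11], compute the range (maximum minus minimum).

45

Step 1: Identify the maximum value: max = 49
Step 2: Identify the minimum value: min = 4
Step 3: Range = max - min = 49 - 4 = 45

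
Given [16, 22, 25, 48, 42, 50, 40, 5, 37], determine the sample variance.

237.75

Step 1: Compute the mean: (16 + 22 + 25 + 48 + 42 + 50 + 40 + 5 + 37) / 9 = 31.6667
Step 2: Compute squared deviations from the mean:
  (16 - 31.6667)^2 = 245.4444
  (22 - 31.6667)^2 = 93.4444
  (25 - 31.6667)^2 = 44.4444
  (48 - 31.6667)^2 = 266.7778
  (42 - 31.6667)^2 = 106.7778
  (50 - 31.6667)^2 = 336.1111
  (40 - 31.6667)^2 = 69.4444
  (5 - 31.6667)^2 = 711.1111
  (37 - 31.6667)^2 = 28.4444
Step 3: Sum of squared deviations = 1902
Step 4: Sample variance = 1902 / 8 = 237.75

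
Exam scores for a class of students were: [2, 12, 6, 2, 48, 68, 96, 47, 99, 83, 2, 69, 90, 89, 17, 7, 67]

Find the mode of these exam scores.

2

Step 1: Count the frequency of each value:
  2: appears 3 time(s)
  6: appears 1 time(s)
  7: appears 1 time(s)
  12: appears 1 time(s)
  17: appears 1 time(s)
  47: appears 1 time(s)
  48: appears 1 time(s)
  67: appears 1 time(s)
  68: appears 1 time(s)
  69: appears 1 time(s)
  83: appears 1 time(s)
  89: appears 1 time(s)
  90: appears 1 time(s)
  96: appears 1 time(s)
  99: appears 1 time(s)
Step 2: The value 2 appears most frequently (3 times).
Step 3: Mode = 2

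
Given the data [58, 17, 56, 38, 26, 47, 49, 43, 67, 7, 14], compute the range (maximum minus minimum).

60

Step 1: Identify the maximum value: max = 67
Step 2: Identify the minimum value: min = 7
Step 3: Range = max - min = 67 - 7 = 60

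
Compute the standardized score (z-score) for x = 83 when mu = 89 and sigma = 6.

-1

Step 1: Recall the z-score formula: z = (x - mu) / sigma
Step 2: Substitute values: z = (83 - 89) / 6
Step 3: z = -6 / 6 = -1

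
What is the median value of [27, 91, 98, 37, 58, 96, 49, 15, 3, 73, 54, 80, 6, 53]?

53.5

Step 1: Sort the data in ascending order: [3, 6, 15, 27, 37, 49, 53, 54, 58, 73, 80, 91, 96, 98]
Step 2: The number of values is n = 14.
Step 3: Since n is even, the median is the average of positions 7 and 8:
  Median = (53 + 54) / 2 = 53.5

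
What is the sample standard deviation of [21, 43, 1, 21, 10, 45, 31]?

16.2876

Step 1: Compute the mean: 24.5714
Step 2: Sum of squared deviations from the mean: 1591.7143
Step 3: Sample variance = 1591.7143 / 6 = 265.2857
Step 4: Standard deviation = sqrt(265.2857) = 16.2876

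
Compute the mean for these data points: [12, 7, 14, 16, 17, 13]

13.1667

Step 1: Sum all values: 12 + 7 + 14 + 16 + 17 + 13 = 79
Step 2: Count the number of values: n = 6
Step 3: Mean = sum / n = 79 / 6 = 13.1667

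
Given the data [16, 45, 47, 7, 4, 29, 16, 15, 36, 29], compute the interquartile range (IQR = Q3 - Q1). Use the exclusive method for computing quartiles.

25.25

Step 1: Sort the data: [4, 7, 15, 16, 16, 29, 29, 36, 45, 47]
Step 2: n = 10
Step 3: Using the exclusive quartile method:
  Q1 = 13
  Q2 (median) = 22.5
  Q3 = 38.25
  IQR = Q3 - Q1 = 38.25 - 13 = 25.25
Step 4: IQR = 25.25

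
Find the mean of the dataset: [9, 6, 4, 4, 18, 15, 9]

9.2857

Step 1: Sum all values: 9 + 6 + 4 + 4 + 18 + 15 + 9 = 65
Step 2: Count the number of values: n = 7
Step 3: Mean = sum / n = 65 / 7 = 9.2857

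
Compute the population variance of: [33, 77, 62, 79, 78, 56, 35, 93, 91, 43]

446.61

Step 1: Compute the mean: (33 + 77 + 62 + 79 + 78 + 56 + 35 + 93 + 91 + 43) / 10 = 64.7
Step 2: Compute squared deviations from the mean:
  (33 - 64.7)^2 = 1004.89
  (77 - 64.7)^2 = 151.29
  (62 - 64.7)^2 = 7.29
  (79 - 64.7)^2 = 204.49
  (78 - 64.7)^2 = 176.89
  (56 - 64.7)^2 = 75.69
  (35 - 64.7)^2 = 882.09
  (93 - 64.7)^2 = 800.89
  (91 - 64.7)^2 = 691.69
  (43 - 64.7)^2 = 470.89
Step 3: Sum of squared deviations = 4466.1
Step 4: Population variance = 4466.1 / 10 = 446.61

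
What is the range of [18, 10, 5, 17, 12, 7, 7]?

13

Step 1: Identify the maximum value: max = 18
Step 2: Identify the minimum value: min = 5
Step 3: Range = max - min = 18 - 5 = 13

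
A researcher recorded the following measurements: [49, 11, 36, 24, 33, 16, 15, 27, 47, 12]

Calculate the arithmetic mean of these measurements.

27

Step 1: Sum all values: 49 + 11 + 36 + 24 + 33 + 16 + 15 + 27 + 47 + 12 = 270
Step 2: Count the number of values: n = 10
Step 3: Mean = sum / n = 270 / 10 = 27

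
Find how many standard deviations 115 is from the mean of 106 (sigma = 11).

0.8182

Step 1: Recall the z-score formula: z = (x - mu) / sigma
Step 2: Substitute values: z = (115 - 106) / 11
Step 3: z = 9 / 11 = 0.8182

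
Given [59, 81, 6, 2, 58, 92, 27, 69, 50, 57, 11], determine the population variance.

858.0661

Step 1: Compute the mean: (59 + 81 + 6 + 2 + 58 + 92 + 27 + 69 + 50 + 57 + 11) / 11 = 46.5455
Step 2: Compute squared deviations from the mean:
  (59 - 46.5455)^2 = 155.1157
  (81 - 46.5455)^2 = 1187.1157
  (6 - 46.5455)^2 = 1643.9339
  (2 - 46.5455)^2 = 1984.2975
  (58 - 46.5455)^2 = 131.2066
  (92 - 46.5455)^2 = 2066.1157
  (27 - 46.5455)^2 = 382.0248
  (69 - 46.5455)^2 = 504.2066
  (50 - 46.5455)^2 = 11.9339
  (57 - 46.5455)^2 = 109.2975
  (11 - 46.5455)^2 = 1263.4793
Step 3: Sum of squared deviations = 9438.7273
Step 4: Population variance = 9438.7273 / 11 = 858.0661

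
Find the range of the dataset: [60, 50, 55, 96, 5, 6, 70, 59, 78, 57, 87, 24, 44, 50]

91

Step 1: Identify the maximum value: max = 96
Step 2: Identify the minimum value: min = 5
Step 3: Range = max - min = 96 - 5 = 91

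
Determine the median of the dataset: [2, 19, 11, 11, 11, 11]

11

Step 1: Sort the data in ascending order: [2, 11, 11, 11, 11, 19]
Step 2: The number of values is n = 6.
Step 3: Since n is even, the median is the average of positions 3 and 4:
  Median = (11 + 11) / 2 = 11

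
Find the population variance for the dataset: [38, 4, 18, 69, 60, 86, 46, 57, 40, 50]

510.36

Step 1: Compute the mean: (38 + 4 + 18 + 69 + 60 + 86 + 46 + 57 + 40 + 50) / 10 = 46.8
Step 2: Compute squared deviations from the mean:
  (38 - 46.8)^2 = 77.44
  (4 - 46.8)^2 = 1831.84
  (18 - 46.8)^2 = 829.44
  (69 - 46.8)^2 = 492.84
  (60 - 46.8)^2 = 174.24
  (86 - 46.8)^2 = 1536.64
  (46 - 46.8)^2 = 0.64
  (57 - 46.8)^2 = 104.04
  (40 - 46.8)^2 = 46.24
  (50 - 46.8)^2 = 10.24
Step 3: Sum of squared deviations = 5103.6
Step 4: Population variance = 5103.6 / 10 = 510.36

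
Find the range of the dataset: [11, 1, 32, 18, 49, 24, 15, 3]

48

Step 1: Identify the maximum value: max = 49
Step 2: Identify the minimum value: min = 1
Step 3: Range = max - min = 49 - 1 = 48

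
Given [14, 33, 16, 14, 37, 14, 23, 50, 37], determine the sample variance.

175.7778

Step 1: Compute the mean: (14 + 33 + 16 + 14 + 37 + 14 + 23 + 50 + 37) / 9 = 26.4444
Step 2: Compute squared deviations from the mean:
  (14 - 26.4444)^2 = 154.8642
  (33 - 26.4444)^2 = 42.9753
  (16 - 26.4444)^2 = 109.0864
  (14 - 26.4444)^2 = 154.8642
  (37 - 26.4444)^2 = 111.4198
  (14 - 26.4444)^2 = 154.8642
  (23 - 26.4444)^2 = 11.8642
  (50 - 26.4444)^2 = 554.8642
  (37 - 26.4444)^2 = 111.4198
Step 3: Sum of squared deviations = 1406.2222
Step 4: Sample variance = 1406.2222 / 8 = 175.7778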